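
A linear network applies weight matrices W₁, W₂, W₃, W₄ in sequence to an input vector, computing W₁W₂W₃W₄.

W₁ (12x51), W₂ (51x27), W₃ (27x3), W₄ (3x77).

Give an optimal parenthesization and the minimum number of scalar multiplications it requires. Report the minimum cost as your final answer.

Adjacent pairs: W₁W₂ = 12·51·27 = 16524; W₂W₃ = 51·27·3 = 4131; W₃W₄ = 27·3·77 = 6237.
Length 3: W₁..W₃: k=1: 0+4131+12·51·3=5967; k=2: 16524+0+12·27·3=17496 → min 5967 | W₂..W₄: k=2: 0+6237+51·27·77=112266; k=3: 4131+0+51·3·77=15912 → min 15912.
Length 4: W₁..W₄: k=1: 0+15912+12·51·77=63036; k=2: 16524+6237+12·27·77=47709; k=3: 5967+0+12·3·77=8739 → min 8739.
Optimal parenthesization: ((W₁(W₂W₃))W₄) with cost 8739.

8739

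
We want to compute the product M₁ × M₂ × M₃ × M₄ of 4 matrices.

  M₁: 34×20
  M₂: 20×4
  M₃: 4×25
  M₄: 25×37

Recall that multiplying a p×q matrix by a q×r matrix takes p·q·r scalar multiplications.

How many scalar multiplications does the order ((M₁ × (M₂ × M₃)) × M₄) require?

(M₂ × M₃): 20×4 by 4×25 → 20×25, cost 20·4·25 = 2000
(M₁ × (M₂ × M₃)): 34×20 by 20×25 → 34×25, cost 34·20·25 = 17000; cumulative 19000
((M₁ × (M₂ × M₃)) × M₄): 34×25 by 25×37 → 34×37, cost 34·25·37 = 31450; cumulative 50450
Total: 50450 scalar multiplications.

50450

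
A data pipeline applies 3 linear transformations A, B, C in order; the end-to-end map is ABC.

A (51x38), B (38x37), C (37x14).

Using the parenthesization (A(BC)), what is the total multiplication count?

46816

(BC): 38×37 by 37×14 → 38×14, cost 38·37·14 = 19684
(A(BC)): 51×38 by 38×14 → 51×14, cost 51·38·14 = 27132; cumulative 46816
Total: 46816 scalar multiplications.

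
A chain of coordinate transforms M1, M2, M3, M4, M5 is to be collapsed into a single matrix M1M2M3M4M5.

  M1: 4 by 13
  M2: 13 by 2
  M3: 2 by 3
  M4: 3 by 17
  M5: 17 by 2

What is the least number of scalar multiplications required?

234

Adjacent pairs: M1M2 = 4·13·2 = 104; M2M3 = 13·2·3 = 78; M3M4 = 2·3·17 = 102; M4M5 = 3·17·2 = 102.
Length 3: M1..M3: k=1: 0+78+4·13·3=234; k=2: 104+0+4·2·3=128 → min 128 | M2..M4: k=2: 0+102+13·2·17=544; k=3: 78+0+13·3·17=741 → min 544 | M3..M5: k=3: 0+102+2·3·2=114; k=4: 102+0+2·17·2=170 → min 114.
Length 4: M1..M4: k=1: 0+544+4·13·17=1428; k=2: 104+102+4·2·17=342; k=3: 128+0+4·3·17=332 → min 332 | M2..M5: k=2: 0+114+13·2·2=166; k=3: 78+102+13·3·2=258; k=4: 544+0+13·17·2=986 → min 166.
Length 5: M1..M5: k=1: 0+166+4·13·2=270; k=2: 104+114+4·2·2=234; k=3: 128+102+4·3·2=254; k=4: 332+0+4·17·2=468 → min 234.
Optimal order: ((M1M2)(M3(M4M5))) with cost 234.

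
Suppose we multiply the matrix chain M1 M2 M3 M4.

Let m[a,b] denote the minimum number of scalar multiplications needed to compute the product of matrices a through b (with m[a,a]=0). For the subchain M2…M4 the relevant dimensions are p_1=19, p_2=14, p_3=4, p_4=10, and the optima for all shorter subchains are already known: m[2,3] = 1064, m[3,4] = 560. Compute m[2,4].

1824

m[2,4] = min over k∈[2,3] of m[2,k]+m[k+1,4]+p_{1}·p_k·p_{4}.
k=2: 0 + 560 + 19·14·10 = 3220; k=3: 1064 + 0 + 19·4·10 = 1824.
Minimum: 1824 at k=3.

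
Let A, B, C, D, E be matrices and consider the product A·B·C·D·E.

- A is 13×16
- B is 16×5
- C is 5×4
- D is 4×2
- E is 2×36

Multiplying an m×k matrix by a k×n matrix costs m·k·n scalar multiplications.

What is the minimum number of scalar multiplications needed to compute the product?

Adjacent pairs: AB = 13·16·5 = 1040; BC = 16·5·4 = 320; CD = 5·4·2 = 40; DE = 4·2·36 = 288.
Length 3: A..C: k=1: 0+320+13·16·4=1152; k=2: 1040+0+13·5·4=1300 → min 1152 | B..D: k=2: 0+40+16·5·2=200; k=3: 320+0+16·4·2=448 → min 200 | C..E: k=3: 0+288+5·4·36=1008; k=4: 40+0+5·2·36=400 → min 400.
Length 4: A..D: k=1: 0+200+13·16·2=616; k=2: 1040+40+13·5·2=1210; k=3: 1152+0+13·4·2=1256 → min 616 | B..E: k=2: 0+400+16·5·36=3280; k=3: 320+288+16·4·36=2912; k=4: 200+0+16·2·36=1352 → min 1352.
Length 5: A..E: k=1: 0+1352+13·16·36=8840; k=2: 1040+400+13·5·36=3780; k=3: 1152+288+13·4·36=3312; k=4: 616+0+13·2·36=1552 → min 1552.
Optimal order: ((A·(B·(C·D)))·E) with cost 1552.

1552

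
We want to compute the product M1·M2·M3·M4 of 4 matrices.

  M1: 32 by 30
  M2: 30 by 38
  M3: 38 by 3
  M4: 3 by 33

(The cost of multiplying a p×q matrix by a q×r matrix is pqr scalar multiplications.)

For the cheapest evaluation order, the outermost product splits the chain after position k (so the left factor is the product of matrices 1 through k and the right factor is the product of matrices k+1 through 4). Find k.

Adjacent pairs: M1M2 = 32·30·38 = 36480; M2M3 = 30·38·3 = 3420; M3M4 = 38·3·33 = 3762.
Length 3: M1..M3: k=1: 0+3420+32·30·3=6300; k=2: 36480+0+32·38·3=40128 → min 6300 | M2..M4: k=2: 0+3762+30·38·33=41382; k=3: 3420+0+30·3·33=6390 → min 6390.
Top-level splits: k=1: (M1..M1)·(M2..M4) → 0+6390+32·30·33 = 38070; k=2: (M1..M2)·(M3..M4) → 36480+3762+32·38·33 = 80370; k=3: (M1..M3)·(M4..M4) → 6300+0+32·3·33 = 9468.
Best split is after M3, i.e. k = 3.

3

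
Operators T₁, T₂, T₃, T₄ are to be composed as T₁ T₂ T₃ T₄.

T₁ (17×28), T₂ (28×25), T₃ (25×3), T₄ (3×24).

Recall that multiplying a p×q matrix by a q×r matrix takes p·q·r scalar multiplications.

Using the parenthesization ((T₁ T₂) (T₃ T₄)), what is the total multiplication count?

(T₁ T₂): 17×28 by 28×25 → 17×25, cost 17·28·25 = 11900
(T₃ T₄): 25×3 by 3×24 → 25×24, cost 25·3·24 = 1800
((T₁ T₂) (T₃ T₄)): 17×25 by 25×24 → 17×24, cost 17·25·24 = 10200; cumulative 23900
Total: 23900 scalar multiplications.

23900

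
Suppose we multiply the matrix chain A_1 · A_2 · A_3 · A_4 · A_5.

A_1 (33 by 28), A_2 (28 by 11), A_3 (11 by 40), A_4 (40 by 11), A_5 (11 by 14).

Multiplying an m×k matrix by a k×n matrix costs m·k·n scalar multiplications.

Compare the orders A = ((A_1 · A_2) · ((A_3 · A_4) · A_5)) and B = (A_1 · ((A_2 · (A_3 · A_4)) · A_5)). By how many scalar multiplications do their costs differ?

Order A = ((A_1 · A_2) · ((A_3 · A_4) · A_5)): (A_1 · A_2): 33×28 by 28×11 → 33×11, cost 33·28·11 = 10164; (A_3 · A_4): 11×40 by 40×11 → 11×11, cost 11·40·11 = 4840; ((A_3 · A_4) · A_5): 11×11 by 11×14 → 11×14, cost 11·11·14 = 1694; cumulative 6534; ((A_1 · A_2) · ((A_3 · A_4) · A_5)): 33×11 by 11×14 → 33×14, cost 33·11·14 = 5082; cumulative 21780. Total 21780.
Order B = (A_1 · ((A_2 · (A_3 · A_4)) · A_5)): (A_3 · A_4): 11×40 by 40×11 → 11×11, cost 11·40·11 = 4840; (A_2 · (A_3 · A_4)): 28×11 by 11×11 → 28×11, cost 28·11·11 = 3388; cumulative 8228; ((A_2 · (A_3 · A_4)) · A_5): 28×11 by 11×14 → 28×14, cost 28·11·14 = 4312; cumulative 12540; (A_1 · ((A_2 · (A_3 · A_4)) · A_5)): 33×28 by 28×14 → 33×14, cost 33·28·14 = 12936; cumulative 25476. Total 25476.
Difference: |21780 − 25476| = 3696.

3696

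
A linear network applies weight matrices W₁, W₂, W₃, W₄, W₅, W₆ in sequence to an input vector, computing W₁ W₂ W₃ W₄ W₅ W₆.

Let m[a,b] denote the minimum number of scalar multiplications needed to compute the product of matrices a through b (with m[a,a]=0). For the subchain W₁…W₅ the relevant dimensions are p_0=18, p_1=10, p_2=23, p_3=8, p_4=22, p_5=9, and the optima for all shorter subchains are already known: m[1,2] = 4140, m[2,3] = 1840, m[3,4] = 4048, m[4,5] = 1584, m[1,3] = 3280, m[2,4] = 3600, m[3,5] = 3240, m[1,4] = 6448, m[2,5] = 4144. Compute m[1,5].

5764

m[1,5] = min over k∈[1,4] of m[1,k]+m[k+1,5]+p_{0}·p_k·p_{5}.
k=1: 0 + 4144 + 18·10·9 = 5764; k=2: 4140 + 3240 + 18·23·9 = 11106; k=3: 3280 + 1584 + 18·8·9 = 6160; k=4: 6448 + 0 + 18·22·9 = 10012.
Minimum: 5764 at k=1.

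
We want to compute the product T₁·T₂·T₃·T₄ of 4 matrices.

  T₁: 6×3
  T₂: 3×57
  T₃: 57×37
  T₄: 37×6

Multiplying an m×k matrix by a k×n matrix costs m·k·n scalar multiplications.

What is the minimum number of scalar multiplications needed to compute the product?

Adjacent pairs: T₁T₂ = 6·3·57 = 1026; T₂T₃ = 3·57·37 = 6327; T₃T₄ = 57·37·6 = 12654.
Length 3: T₁..T₃: k=1: 0+6327+6·3·37=6993; k=2: 1026+0+6·57·37=13680 → min 6993 | T₂..T₄: k=2: 0+12654+3·57·6=13680; k=3: 6327+0+3·37·6=6993 → min 6993.
Length 4: T₁..T₄: k=1: 0+6993+6·3·6=7101; k=2: 1026+12654+6·57·6=15732; k=3: 6993+0+6·37·6=8325 → min 7101.
Optimal order: (T₁·((T₂·T₃)·T₄)) with cost 7101.

7101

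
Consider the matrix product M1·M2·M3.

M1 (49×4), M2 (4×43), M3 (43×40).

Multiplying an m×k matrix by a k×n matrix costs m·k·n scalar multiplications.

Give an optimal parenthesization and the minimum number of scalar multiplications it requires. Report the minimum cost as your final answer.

14720

(M1·(M2·M3)): cost 14720.
((M1·M2)·M3): cost 92708.
Optimal: (M1·(M2·M3)) with cost 14720.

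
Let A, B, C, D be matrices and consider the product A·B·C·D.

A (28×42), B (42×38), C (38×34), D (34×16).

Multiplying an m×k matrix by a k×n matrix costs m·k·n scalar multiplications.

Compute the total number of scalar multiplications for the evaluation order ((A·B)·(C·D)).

82384

(A·B): 28×42 by 42×38 → 28×38, cost 28·42·38 = 44688
(C·D): 38×34 by 34×16 → 38×16, cost 38·34·16 = 20672
((A·B)·(C·D)): 28×38 by 38×16 → 28×16, cost 28·38·16 = 17024; cumulative 82384
Total: 82384 scalar multiplications.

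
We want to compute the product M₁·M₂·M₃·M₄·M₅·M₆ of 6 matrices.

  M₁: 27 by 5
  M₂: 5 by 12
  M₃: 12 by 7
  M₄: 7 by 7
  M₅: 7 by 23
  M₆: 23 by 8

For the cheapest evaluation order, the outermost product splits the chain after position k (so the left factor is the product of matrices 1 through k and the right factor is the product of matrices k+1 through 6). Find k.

Adjacent pairs: M₁M₂ = 27·5·12 = 1620; M₂M₃ = 5·12·7 = 420; M₃M₄ = 12·7·7 = 588; M₄M₅ = 7·7·23 = 1127; M₅M₆ = 7·23·8 = 1288.
Length 3: M₁..M₃: k=1: 0+420+27·5·7=1365; k=2: 1620+0+27·12·7=3888 → min 1365 | M₂..M₄: k=2: 0+588+5·12·7=1008; k=3: 420+0+5·7·7=665 → min 665 | M₃..M₅: k=3: 0+1127+12·7·23=3059; k=4: 588+0+12·7·23=2520 → min 2520 | M₄..M₆: k=4: 0+1288+7·7·8=1680; k=5: 1127+0+7·23·8=2415 → min 1680.
Length 4: M₁..M₄: k=1: 0+665+27·5·7=1610; k=2: 1620+588+27·12·7=4476; k=3: 1365+0+27·7·7=2688 → min 1610 | M₂..M₅: k=2: 0+2520+5·12·23=3900; k=3: 420+1127+5·7·23=2352; k=4: 665+0+5·7·23=1470 → min 1470 | M₃..M₆: k=3: 0+1680+12·7·8=2352; k=4: 588+1288+12·7·8=2548; k=5: 2520+0+12·23·8=4728 → min 2352.
Length 5: M₁..M₅: k=1: 0+1470+27·5·23=4575; k=2: 1620+2520+27·12·23=11592; k=3: 1365+1127+27·7·23=6839; k=4: 1610+0+27·7·23=5957 → min 4575 | M₂..M₆: k=2: 0+2352+5·12·8=2832; k=3: 420+1680+5·7·8=2380; k=4: 665+1288+5·7·8=2233; k=5: 1470+0+5·23·8=2390 → min 2233.
Top-level splits: k=1: (M₁..M₁)·(M₂..M₆) → 0+2233+27·5·8 = 3313; k=2: (M₁..M₂)·(M₃..M₆) → 1620+2352+27·12·8 = 6564; k=3: (M₁..M₃)·(M₄..M₆) → 1365+1680+27·7·8 = 4557; k=4: (M₁..M₄)·(M₅..M₆) → 1610+1288+27·7·8 = 4410; k=5: (M₁..M₅)·(M₆..M₆) → 4575+0+27·23·8 = 9543.
Best split is after M₁, i.e. k = 1.

1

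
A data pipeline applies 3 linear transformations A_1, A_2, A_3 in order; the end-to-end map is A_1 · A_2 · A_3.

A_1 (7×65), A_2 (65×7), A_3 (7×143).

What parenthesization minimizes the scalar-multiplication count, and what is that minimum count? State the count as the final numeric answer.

(A_1 · (A_2 · A_3)): cost 130130.
((A_1 · A_2) · A_3): cost 10192.
Optimal: ((A_1 · A_2) · A_3) with cost 10192.

10192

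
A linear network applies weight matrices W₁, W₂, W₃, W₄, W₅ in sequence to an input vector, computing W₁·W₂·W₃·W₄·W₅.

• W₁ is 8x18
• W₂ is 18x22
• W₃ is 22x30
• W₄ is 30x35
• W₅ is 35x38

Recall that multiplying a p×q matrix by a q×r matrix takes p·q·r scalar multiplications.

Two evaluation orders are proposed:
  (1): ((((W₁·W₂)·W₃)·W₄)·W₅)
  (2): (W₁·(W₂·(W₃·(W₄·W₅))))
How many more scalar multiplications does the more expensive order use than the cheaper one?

58012

Order (1) = ((((W₁·W₂)·W₃)·W₄)·W₅): (W₁·W₂): 8×18 by 18×22 → 8×22, cost 8·18·22 = 3168; ((W₁·W₂)·W₃): 8×22 by 22×30 → 8×30, cost 8·22·30 = 5280; cumulative 8448; (((W₁·W₂)·W₃)·W₄): 8×30 by 30×35 → 8×35, cost 8·30·35 = 8400; cumulative 16848; ((((W₁·W₂)·W₃)·W₄)·W₅): 8×35 by 35×38 → 8×38, cost 8·35·38 = 10640; cumulative 27488. Total 27488.
Order (2) = (W₁·(W₂·(W₃·(W₄·W₅)))): (W₄·W₅): 30×35 by 35×38 → 30×38, cost 30·35·38 = 39900; (W₃·(W₄·W₅)): 22×30 by 30×38 → 22×38, cost 22·30·38 = 25080; cumulative 64980; (W₂·(W₃·(W₄·W₅))): 18×22 by 22×38 → 18×38, cost 18·22·38 = 15048; cumulative 80028; (W₁·(W₂·(W₃·(W₄·W₅)))): 8×18 by 18×38 → 8×38, cost 8·18·38 = 5472; cumulative 85500. Total 85500.
Difference: |27488 − 85500| = 58012.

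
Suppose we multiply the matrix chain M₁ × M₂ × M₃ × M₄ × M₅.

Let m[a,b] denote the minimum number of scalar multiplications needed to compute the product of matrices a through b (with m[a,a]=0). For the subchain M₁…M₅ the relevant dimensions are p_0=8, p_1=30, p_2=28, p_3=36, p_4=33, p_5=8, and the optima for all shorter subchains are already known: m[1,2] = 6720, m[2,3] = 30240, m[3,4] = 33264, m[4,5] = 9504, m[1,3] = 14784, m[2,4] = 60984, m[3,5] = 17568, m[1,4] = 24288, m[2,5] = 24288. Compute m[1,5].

m[1,5] = min over k∈[1,4] of m[1,k]+m[k+1,5]+p_{0}·p_k·p_{5}.
k=1: 0 + 24288 + 8·30·8 = 26208; k=2: 6720 + 17568 + 8·28·8 = 26080; k=3: 14784 + 9504 + 8·36·8 = 26592; k=4: 24288 + 0 + 8·33·8 = 26400.
Minimum: 26080 at k=2.

26080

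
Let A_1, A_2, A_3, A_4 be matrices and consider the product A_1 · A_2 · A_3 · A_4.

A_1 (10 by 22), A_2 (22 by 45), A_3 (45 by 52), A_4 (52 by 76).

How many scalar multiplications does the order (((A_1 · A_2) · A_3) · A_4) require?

(A_1 · A_2): 10×22 by 22×45 → 10×45, cost 10·22·45 = 9900
((A_1 · A_2) · A_3): 10×45 by 45×52 → 10×52, cost 10·45·52 = 23400; cumulative 33300
(((A_1 · A_2) · A_3) · A_4): 10×52 by 52×76 → 10×76, cost 10·52·76 = 39520; cumulative 72820
Total: 72820 scalar multiplications.

72820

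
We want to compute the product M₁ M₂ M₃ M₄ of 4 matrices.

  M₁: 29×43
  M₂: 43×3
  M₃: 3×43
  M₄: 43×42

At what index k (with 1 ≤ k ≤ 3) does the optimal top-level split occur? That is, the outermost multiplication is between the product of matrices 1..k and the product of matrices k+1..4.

2

Adjacent pairs: M₁M₂ = 29·43·3 = 3741; M₂M₃ = 43·3·43 = 5547; M₃M₄ = 3·43·42 = 5418.
Length 3: M₁..M₃: k=1: 0+5547+29·43·43=59168; k=2: 3741+0+29·3·43=7482 → min 7482 | M₂..M₄: k=2: 0+5418+43·3·42=10836; k=3: 5547+0+43·43·42=83205 → min 10836.
Top-level splits: k=1: (M₁..M₁)·(M₂..M₄) → 0+10836+29·43·42 = 63210; k=2: (M₁..M₂)·(M₃..M₄) → 3741+5418+29·3·42 = 12813; k=3: (M₁..M₃)·(M₄..M₄) → 7482+0+29·43·42 = 59856.
Best split is after M₂, i.e. k = 2.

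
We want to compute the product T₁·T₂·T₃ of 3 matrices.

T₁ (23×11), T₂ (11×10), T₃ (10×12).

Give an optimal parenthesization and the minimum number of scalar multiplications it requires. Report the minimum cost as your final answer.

4356

(T₁·(T₂·T₃)): cost 4356.
((T₁·T₂)·T₃): cost 5290.
Optimal: (T₁·(T₂·T₃)) with cost 4356.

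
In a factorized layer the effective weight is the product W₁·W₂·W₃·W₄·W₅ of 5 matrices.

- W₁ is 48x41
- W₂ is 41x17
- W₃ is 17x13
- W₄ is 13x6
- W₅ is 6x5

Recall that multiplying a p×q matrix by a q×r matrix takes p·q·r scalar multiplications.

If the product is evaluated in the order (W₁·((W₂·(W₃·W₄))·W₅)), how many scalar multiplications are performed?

16578

(W₃·W₄): 17×13 by 13×6 → 17×6, cost 17·13·6 = 1326
(W₂·(W₃·W₄)): 41×17 by 17×6 → 41×6, cost 41·17·6 = 4182; cumulative 5508
((W₂·(W₃·W₄))·W₅): 41×6 by 6×5 → 41×5, cost 41·6·5 = 1230; cumulative 6738
(W₁·((W₂·(W₃·W₄))·W₅)): 48×41 by 41×5 → 48×5, cost 48·41·5 = 9840; cumulative 16578
Total: 16578 scalar multiplications.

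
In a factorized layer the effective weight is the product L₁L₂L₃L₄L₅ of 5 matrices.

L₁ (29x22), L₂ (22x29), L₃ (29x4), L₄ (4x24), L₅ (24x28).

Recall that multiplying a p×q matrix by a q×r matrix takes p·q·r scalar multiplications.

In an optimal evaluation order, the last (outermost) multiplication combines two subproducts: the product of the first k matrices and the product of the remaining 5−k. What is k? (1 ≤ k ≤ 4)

Adjacent pairs: L₁L₂ = 29·22·29 = 18502; L₂L₃ = 22·29·4 = 2552; L₃L₄ = 29·4·24 = 2784; L₄L₅ = 4·24·28 = 2688.
Length 3: L₁..L₃: k=1: 0+2552+29·22·4=5104; k=2: 18502+0+29·29·4=21866 → min 5104 | L₂..L₄: k=2: 0+2784+22·29·24=18096; k=3: 2552+0+22·4·24=4664 → min 4664 | L₃..L₅: k=3: 0+2688+29·4·28=5936; k=4: 2784+0+29·24·28=22272 → min 5936.
Length 4: L₁..L₄: k=1: 0+4664+29·22·24=19976; k=2: 18502+2784+29·29·24=41470; k=3: 5104+0+29·4·24=7888 → min 7888 | L₂..L₅: k=2: 0+5936+22·29·28=23800; k=3: 2552+2688+22·4·28=7704; k=4: 4664+0+22·24·28=19448 → min 7704.
Top-level splits: k=1: (L₁..L₁)·(L₂..L₅) → 0+7704+29·22·28 = 25568; k=2: (L₁..L₂)·(L₃..L₅) → 18502+5936+29·29·28 = 47986; k=3: (L₁..L₃)·(L₄..L₅) → 5104+2688+29·4·28 = 11040; k=4: (L₁..L₄)·(L₅..L₅) → 7888+0+29·24·28 = 27376.
Best split is after L₃, i.e. k = 3.

3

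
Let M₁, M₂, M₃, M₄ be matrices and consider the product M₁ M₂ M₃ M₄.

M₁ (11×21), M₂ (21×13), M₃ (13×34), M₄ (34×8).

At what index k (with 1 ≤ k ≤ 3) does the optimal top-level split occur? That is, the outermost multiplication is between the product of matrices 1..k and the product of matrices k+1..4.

Adjacent pairs: M₁M₂ = 11·21·13 = 3003; M₂M₃ = 21·13·34 = 9282; M₃M₄ = 13·34·8 = 3536.
Length 3: M₁..M₃: k=1: 0+9282+11·21·34=17136; k=2: 3003+0+11·13·34=7865 → min 7865 | M₂..M₄: k=2: 0+3536+21·13·8=5720; k=3: 9282+0+21·34·8=14994 → min 5720.
Top-level splits: k=1: (M₁..M₁)·(M₂..M₄) → 0+5720+11·21·8 = 7568; k=2: (M₁..M₂)·(M₃..M₄) → 3003+3536+11·13·8 = 7683; k=3: (M₁..M₃)·(M₄..M₄) → 7865+0+11·34·8 = 10857.
Best split is after M₁, i.e. k = 1.

1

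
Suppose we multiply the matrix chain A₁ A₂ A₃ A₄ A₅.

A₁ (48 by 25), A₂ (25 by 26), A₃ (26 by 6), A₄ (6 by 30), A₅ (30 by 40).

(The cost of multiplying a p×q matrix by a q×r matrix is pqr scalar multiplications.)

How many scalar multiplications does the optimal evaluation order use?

29820

Adjacent pairs: A₁A₂ = 48·25·26 = 31200; A₂A₃ = 25·26·6 = 3900; A₃A₄ = 26·6·30 = 4680; A₄A₅ = 6·30·40 = 7200.
Length 3: A₁..A₃: k=1: 0+3900+48·25·6=11100; k=2: 31200+0+48·26·6=38688 → min 11100 | A₂..A₄: k=2: 0+4680+25·26·30=24180; k=3: 3900+0+25·6·30=8400 → min 8400 | A₃..A₅: k=3: 0+7200+26·6·40=13440; k=4: 4680+0+26·30·40=35880 → min 13440.
Length 4: A₁..A₄: k=1: 0+8400+48·25·30=44400; k=2: 31200+4680+48·26·30=73320; k=3: 11100+0+48·6·30=19740 → min 19740 | A₂..A₅: k=2: 0+13440+25·26·40=39440; k=3: 3900+7200+25·6·40=17100; k=4: 8400+0+25·30·40=38400 → min 17100.
Length 5: A₁..A₅: k=1: 0+17100+48·25·40=65100; k=2: 31200+13440+48·26·40=94560; k=3: 11100+7200+48·6·40=29820; k=4: 19740+0+48·30·40=77340 → min 29820.
Optimal order: ((A₁ (A₂ A₃)) (A₄ A₅)) with cost 29820.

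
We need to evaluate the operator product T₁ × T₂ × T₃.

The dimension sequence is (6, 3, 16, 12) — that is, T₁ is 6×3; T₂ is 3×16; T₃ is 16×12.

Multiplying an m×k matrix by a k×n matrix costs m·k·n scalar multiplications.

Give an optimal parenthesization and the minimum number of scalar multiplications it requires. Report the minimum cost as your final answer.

(T₁ × (T₂ × T₃)): cost 792.
((T₁ × T₂) × T₃): cost 1440.
Optimal: (T₁ × (T₂ × T₃)) with cost 792.

792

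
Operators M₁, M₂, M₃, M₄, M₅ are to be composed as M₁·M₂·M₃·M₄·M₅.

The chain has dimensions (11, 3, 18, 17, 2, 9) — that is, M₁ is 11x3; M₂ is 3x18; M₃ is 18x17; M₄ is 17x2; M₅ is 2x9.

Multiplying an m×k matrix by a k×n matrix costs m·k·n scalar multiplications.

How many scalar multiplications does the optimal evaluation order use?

984

Adjacent pairs: M₁M₂ = 11·3·18 = 594; M₂M₃ = 3·18·17 = 918; M₃M₄ = 18·17·2 = 612; M₄M₅ = 17·2·9 = 306.
Length 3: M₁..M₃: k=1: 0+918+11·3·17=1479; k=2: 594+0+11·18·17=3960 → min 1479 | M₂..M₄: k=2: 0+612+3·18·2=720; k=3: 918+0+3·17·2=1020 → min 720 | M₃..M₅: k=3: 0+306+18·17·9=3060; k=4: 612+0+18·2·9=936 → min 936.
Length 4: M₁..M₄: k=1: 0+720+11·3·2=786; k=2: 594+612+11·18·2=1602; k=3: 1479+0+11·17·2=1853 → min 786 | M₂..M₅: k=2: 0+936+3·18·9=1422; k=3: 918+306+3·17·9=1683; k=4: 720+0+3·2·9=774 → min 774.
Length 5: M₁..M₅: k=1: 0+774+11·3·9=1071; k=2: 594+936+11·18·9=3312; k=3: 1479+306+11·17·9=3468; k=4: 786+0+11·2·9=984 → min 984.
Optimal order: ((M₁·(M₂·(M₃·M₄)))·M₅) with cost 984.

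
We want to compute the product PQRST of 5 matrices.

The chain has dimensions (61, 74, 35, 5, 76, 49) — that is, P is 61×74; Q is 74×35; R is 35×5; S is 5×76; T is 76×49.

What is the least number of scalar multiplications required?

69085

Adjacent pairs: PQ = 61·74·35 = 157990; QR = 74·35·5 = 12950; RS = 35·5·76 = 13300; ST = 5·76·49 = 18620.
Length 3: P..R: k=1: 0+12950+61·74·5=35520; k=2: 157990+0+61·35·5=168665 → min 35520 | Q..S: k=2: 0+13300+74·35·76=210140; k=3: 12950+0+74·5·76=41070 → min 41070 | R..T: k=3: 0+18620+35·5·49=27195; k=4: 13300+0+35·76·49=143640 → min 27195.
Length 4: P..S: k=1: 0+41070+61·74·76=384134; k=2: 157990+13300+61·35·76=333550; k=3: 35520+0+61·5·76=58700 → min 58700 | Q..T: k=2: 0+27195+74·35·49=154105; k=3: 12950+18620+74·5·49=49700; k=4: 41070+0+74·76·49=316646 → min 49700.
Length 5: P..T: k=1: 0+49700+61·74·49=270886; k=2: 157990+27195+61·35·49=289800; k=3: 35520+18620+61·5·49=69085; k=4: 58700+0+61·76·49=285864 → min 69085.
Optimal order: ((P(QR))(ST)) with cost 69085.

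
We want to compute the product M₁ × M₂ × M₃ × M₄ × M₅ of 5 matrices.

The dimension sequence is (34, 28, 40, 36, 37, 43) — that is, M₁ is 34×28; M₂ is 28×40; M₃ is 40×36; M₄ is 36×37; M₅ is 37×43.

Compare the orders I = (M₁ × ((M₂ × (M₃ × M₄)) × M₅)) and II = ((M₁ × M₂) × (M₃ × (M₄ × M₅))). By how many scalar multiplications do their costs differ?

35552

Order I = (M₁ × ((M₂ × (M₃ × M₄)) × M₅)): (M₃ × M₄): 40×36 by 36×37 → 40×37, cost 40·36·37 = 53280; (M₂ × (M₃ × M₄)): 28×40 by 40×37 → 28×37, cost 28·40·37 = 41440; cumulative 94720; ((M₂ × (M₃ × M₄)) × M₅): 28×37 by 37×43 → 28×43, cost 28·37·43 = 44548; cumulative 139268; (M₁ × ((M₂ × (M₃ × M₄)) × M₅)): 34×28 by 28×43 → 34×43, cost 34·28·43 = 40936; cumulative 180204. Total 180204.
Order II = ((M₁ × M₂) × (M₃ × (M₄ × M₅))): (M₁ × M₂): 34×28 by 28×40 → 34×40, cost 34·28·40 = 38080; (M₄ × M₅): 36×37 by 37×43 → 36×43, cost 36·37·43 = 57276; (M₃ × (M₄ × M₅)): 40×36 by 36×43 → 40×43, cost 40·36·43 = 61920; cumulative 119196; ((M₁ × M₂) × (M₃ × (M₄ × M₅))): 34×40 by 40×43 → 34×43, cost 34·40·43 = 58480; cumulative 215756. Total 215756.
Difference: |180204 − 215756| = 35552.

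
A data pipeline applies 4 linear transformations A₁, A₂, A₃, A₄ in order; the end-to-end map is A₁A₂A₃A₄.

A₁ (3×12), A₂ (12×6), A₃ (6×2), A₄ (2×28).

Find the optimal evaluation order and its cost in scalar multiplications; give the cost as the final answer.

384

Adjacent pairs: A₁A₂ = 3·12·6 = 216; A₂A₃ = 12·6·2 = 144; A₃A₄ = 6·2·28 = 336.
Length 3: A₁..A₃: k=1: 0+144+3·12·2=216; k=2: 216+0+3·6·2=252 → min 216 | A₂..A₄: k=2: 0+336+12·6·28=2352; k=3: 144+0+12·2·28=816 → min 816.
Length 4: A₁..A₄: k=1: 0+816+3·12·28=1824; k=2: 216+336+3·6·28=1056; k=3: 216+0+3·2·28=384 → min 384.
Optimal parenthesization: ((A₁(A₂A₃))A₄) with cost 384.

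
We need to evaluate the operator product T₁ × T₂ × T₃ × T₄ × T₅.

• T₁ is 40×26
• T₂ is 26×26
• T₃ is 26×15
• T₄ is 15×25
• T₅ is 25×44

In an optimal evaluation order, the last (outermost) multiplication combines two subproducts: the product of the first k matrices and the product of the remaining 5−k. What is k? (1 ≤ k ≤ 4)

3

Adjacent pairs: T₁T₂ = 40·26·26 = 27040; T₂T₃ = 26·26·15 = 10140; T₃T₄ = 26·15·25 = 9750; T₄T₅ = 15·25·44 = 16500.
Length 3: T₁..T₃: k=1: 0+10140+40·26·15=25740; k=2: 27040+0+40·26·15=42640 → min 25740 | T₂..T₄: k=2: 0+9750+26·26·25=26650; k=3: 10140+0+26·15·25=19890 → min 19890 | T₃..T₅: k=3: 0+16500+26·15·44=33660; k=4: 9750+0+26·25·44=38350 → min 33660.
Length 4: T₁..T₄: k=1: 0+19890+40·26·25=45890; k=2: 27040+9750+40·26·25=62790; k=3: 25740+0+40·15·25=40740 → min 40740 | T₂..T₅: k=2: 0+33660+26·26·44=63404; k=3: 10140+16500+26·15·44=43800; k=4: 19890+0+26·25·44=48490 → min 43800.
Top-level splits: k=1: (T₁..T₁)·(T₂..T₅) → 0+43800+40·26·44 = 89560; k=2: (T₁..T₂)·(T₃..T₅) → 27040+33660+40·26·44 = 106460; k=3: (T₁..T₃)·(T₄..T₅) → 25740+16500+40·15·44 = 68640; k=4: (T₁..T₄)·(T₅..T₅) → 40740+0+40·25·44 = 84740.
Best split is after T₃, i.e. k = 3.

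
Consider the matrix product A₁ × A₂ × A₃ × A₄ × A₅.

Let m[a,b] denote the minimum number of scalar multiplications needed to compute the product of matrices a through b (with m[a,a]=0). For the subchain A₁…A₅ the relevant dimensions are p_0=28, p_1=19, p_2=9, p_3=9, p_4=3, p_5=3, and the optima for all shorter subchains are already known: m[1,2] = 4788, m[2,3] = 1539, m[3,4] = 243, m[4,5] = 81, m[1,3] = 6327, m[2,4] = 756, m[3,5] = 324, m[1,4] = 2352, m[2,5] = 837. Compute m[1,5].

m[1,5] = min over k∈[1,4] of m[1,k]+m[k+1,5]+p_{0}·p_k·p_{5}.
k=1: 0 + 837 + 28·19·3 = 2433; k=2: 4788 + 324 + 28·9·3 = 5868; k=3: 6327 + 81 + 28·9·3 = 7164; k=4: 2352 + 0 + 28·3·3 = 2604.
Minimum: 2433 at k=1.

2433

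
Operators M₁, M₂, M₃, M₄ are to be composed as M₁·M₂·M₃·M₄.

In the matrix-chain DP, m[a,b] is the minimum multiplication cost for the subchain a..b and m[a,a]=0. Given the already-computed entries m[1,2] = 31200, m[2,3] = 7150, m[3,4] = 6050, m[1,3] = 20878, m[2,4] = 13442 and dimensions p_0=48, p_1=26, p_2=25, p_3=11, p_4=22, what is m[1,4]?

32494

m[1,4] = min over k∈[1,3] of m[1,k]+m[k+1,4]+p_{0}·p_k·p_{4}.
k=1: 0 + 13442 + 48·26·22 = 40898; k=2: 31200 + 6050 + 48·25·22 = 63650; k=3: 20878 + 0 + 48·11·22 = 32494.
Minimum: 32494 at k=3.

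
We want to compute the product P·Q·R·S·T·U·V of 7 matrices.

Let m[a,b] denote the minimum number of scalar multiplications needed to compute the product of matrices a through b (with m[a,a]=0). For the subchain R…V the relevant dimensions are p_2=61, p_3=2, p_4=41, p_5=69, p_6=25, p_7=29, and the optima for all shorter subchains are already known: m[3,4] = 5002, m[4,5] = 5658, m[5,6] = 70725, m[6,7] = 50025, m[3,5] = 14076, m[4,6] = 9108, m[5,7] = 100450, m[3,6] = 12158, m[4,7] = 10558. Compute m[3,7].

14096

m[3,7] = min over k∈[3,6] of m[3,k]+m[k+1,7]+p_{2}·p_k·p_{7}.
k=3: 0 + 10558 + 61·2·29 = 14096; k=4: 5002 + 100450 + 61·41·29 = 177981; k=5: 14076 + 50025 + 61·69·29 = 186162; k=6: 12158 + 0 + 61·25·29 = 56383.
Minimum: 14096 at k=3.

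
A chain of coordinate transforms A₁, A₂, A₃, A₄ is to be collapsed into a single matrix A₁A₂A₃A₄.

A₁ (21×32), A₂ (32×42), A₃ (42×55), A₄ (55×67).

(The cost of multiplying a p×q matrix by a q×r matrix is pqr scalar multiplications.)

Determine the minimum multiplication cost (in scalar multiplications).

154119

Adjacent pairs: A₁A₂ = 21·32·42 = 28224; A₂A₃ = 32·42·55 = 73920; A₃A₄ = 42·55·67 = 154770.
Length 3: A₁..A₃: k=1: 0+73920+21·32·55=110880; k=2: 28224+0+21·42·55=76734 → min 76734 | A₂..A₄: k=2: 0+154770+32·42·67=244818; k=3: 73920+0+32·55·67=191840 → min 191840.
Length 4: A₁..A₄: k=1: 0+191840+21·32·67=236864; k=2: 28224+154770+21·42·67=242088; k=3: 76734+0+21·55·67=154119 → min 154119.
Optimal order: (((A₁A₂)A₃)A₄) with cost 154119.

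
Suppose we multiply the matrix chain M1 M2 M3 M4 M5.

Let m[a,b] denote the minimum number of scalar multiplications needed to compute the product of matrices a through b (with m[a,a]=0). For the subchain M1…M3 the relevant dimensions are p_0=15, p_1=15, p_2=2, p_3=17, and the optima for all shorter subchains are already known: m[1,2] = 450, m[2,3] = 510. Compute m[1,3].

m[1,3] = min over k∈[1,2] of m[1,k]+m[k+1,3]+p_{0}·p_k·p_{3}.
k=1: 0 + 510 + 15·15·17 = 4335; k=2: 450 + 0 + 15·2·17 = 960.
Minimum: 960 at k=2.

960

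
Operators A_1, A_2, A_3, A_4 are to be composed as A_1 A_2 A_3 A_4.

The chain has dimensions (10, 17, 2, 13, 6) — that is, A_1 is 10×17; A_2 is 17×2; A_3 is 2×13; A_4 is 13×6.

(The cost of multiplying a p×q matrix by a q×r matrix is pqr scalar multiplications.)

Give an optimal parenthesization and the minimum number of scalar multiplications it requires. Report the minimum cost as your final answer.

Adjacent pairs: A_1A_2 = 10·17·2 = 340; A_2A_3 = 17·2·13 = 442; A_3A_4 = 2·13·6 = 156.
Length 3: A_1..A_3: k=1: 0+442+10·17·13=2652; k=2: 340+0+10·2·13=600 → min 600 | A_2..A_4: k=2: 0+156+17·2·6=360; k=3: 442+0+17·13·6=1768 → min 360.
Length 4: A_1..A_4: k=1: 0+360+10·17·6=1380; k=2: 340+156+10·2·6=616; k=3: 600+0+10·13·6=1380 → min 616.
Optimal parenthesization: ((A_1 A_2) (A_3 A_4)) with cost 616.

616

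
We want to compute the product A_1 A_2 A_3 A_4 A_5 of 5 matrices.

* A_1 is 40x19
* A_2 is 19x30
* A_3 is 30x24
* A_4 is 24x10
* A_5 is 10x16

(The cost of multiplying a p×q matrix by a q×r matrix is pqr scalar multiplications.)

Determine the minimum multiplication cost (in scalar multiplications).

26900

Adjacent pairs: A_1A_2 = 40·19·30 = 22800; A_2A_3 = 19·30·24 = 13680; A_3A_4 = 30·24·10 = 7200; A_4A_5 = 24·10·16 = 3840.
Length 3: A_1..A_3: k=1: 0+13680+40·19·24=31920; k=2: 22800+0+40·30·24=51600 → min 31920 | A_2..A_4: k=2: 0+7200+19·30·10=12900; k=3: 13680+0+19·24·10=18240 → min 12900 | A_3..A_5: k=3: 0+3840+30·24·16=15360; k=4: 7200+0+30·10·16=12000 → min 12000.
Length 4: A_1..A_4: k=1: 0+12900+40·19·10=20500; k=2: 22800+7200+40·30·10=42000; k=3: 31920+0+40·24·10=41520 → min 20500 | A_2..A_5: k=2: 0+12000+19·30·16=21120; k=3: 13680+3840+19·24·16=24816; k=4: 12900+0+19·10·16=15940 → min 15940.
Length 5: A_1..A_5: k=1: 0+15940+40·19·16=28100; k=2: 22800+12000+40·30·16=54000; k=3: 31920+3840+40·24·16=51120; k=4: 20500+0+40·10·16=26900 → min 26900.
Optimal order: ((A_1 (A_2 (A_3 A_4))) A_5) with cost 26900.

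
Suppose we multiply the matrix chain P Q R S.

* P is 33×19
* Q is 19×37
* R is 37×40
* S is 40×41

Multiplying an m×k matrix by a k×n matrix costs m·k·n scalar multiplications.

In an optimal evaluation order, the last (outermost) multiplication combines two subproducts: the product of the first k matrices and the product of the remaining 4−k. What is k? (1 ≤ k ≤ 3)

Adjacent pairs: PQ = 33·19·37 = 23199; QR = 19·37·40 = 28120; RS = 37·40·41 = 60680.
Length 3: P..R: k=1: 0+28120+33·19·40=53200; k=2: 23199+0+33·37·40=72039 → min 53200 | Q..S: k=2: 0+60680+19·37·41=89503; k=3: 28120+0+19·40·41=59280 → min 59280.
Top-level splits: k=1: (P..P)·(Q..S) → 0+59280+33·19·41 = 84987; k=2: (P..Q)·(R..S) → 23199+60680+33·37·41 = 133940; k=3: (P..R)·(S..S) → 53200+0+33·40·41 = 107320.
Best split is after P, i.e. k = 1.

1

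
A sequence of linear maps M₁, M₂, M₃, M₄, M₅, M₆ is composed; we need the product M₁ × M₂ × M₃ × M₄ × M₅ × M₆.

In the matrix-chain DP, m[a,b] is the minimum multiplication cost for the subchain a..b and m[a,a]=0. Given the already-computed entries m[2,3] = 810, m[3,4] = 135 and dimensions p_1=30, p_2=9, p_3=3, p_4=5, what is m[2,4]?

1260

m[2,4] = min over k∈[2,3] of m[2,k]+m[k+1,4]+p_{1}·p_k·p_{4}.
k=2: 0 + 135 + 30·9·5 = 1485; k=3: 810 + 0 + 30·3·5 = 1260.
Minimum: 1260 at k=3.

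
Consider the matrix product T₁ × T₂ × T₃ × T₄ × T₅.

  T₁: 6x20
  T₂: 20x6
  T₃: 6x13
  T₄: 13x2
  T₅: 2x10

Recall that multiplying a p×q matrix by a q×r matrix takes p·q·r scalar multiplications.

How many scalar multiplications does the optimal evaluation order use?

Adjacent pairs: T₁T₂ = 6·20·6 = 720; T₂T₃ = 20·6·13 = 1560; T₃T₄ = 6·13·2 = 156; T₄T₅ = 13·2·10 = 260.
Length 3: T₁..T₃: k=1: 0+1560+6·20·13=3120; k=2: 720+0+6·6·13=1188 → min 1188 | T₂..T₄: k=2: 0+156+20·6·2=396; k=3: 1560+0+20·13·2=2080 → min 396 | T₃..T₅: k=3: 0+260+6·13·10=1040; k=4: 156+0+6·2·10=276 → min 276.
Length 4: T₁..T₄: k=1: 0+396+6·20·2=636; k=2: 720+156+6·6·2=948; k=3: 1188+0+6·13·2=1344 → min 636 | T₂..T₅: k=2: 0+276+20·6·10=1476; k=3: 1560+260+20·13·10=4420; k=4: 396+0+20·2·10=796 → min 796.
Length 5: T₁..T₅: k=1: 0+796+6·20·10=1996; k=2: 720+276+6·6·10=1356; k=3: 1188+260+6·13·10=2228; k=4: 636+0+6·2·10=756 → min 756.
Optimal order: ((T₁ × (T₂ × (T₃ × T₄))) × T₅) with cost 756.

756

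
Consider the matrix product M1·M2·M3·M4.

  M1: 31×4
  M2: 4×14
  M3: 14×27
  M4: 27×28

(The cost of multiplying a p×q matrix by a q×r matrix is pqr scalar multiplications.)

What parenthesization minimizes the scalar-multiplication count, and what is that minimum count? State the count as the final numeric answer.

8008

Adjacent pairs: M1M2 = 31·4·14 = 1736; M2M3 = 4·14·27 = 1512; M3M4 = 14·27·28 = 10584.
Length 3: M1..M3: k=1: 0+1512+31·4·27=4860; k=2: 1736+0+31·14·27=13454 → min 4860 | M2..M4: k=2: 0+10584+4·14·28=12152; k=3: 1512+0+4·27·28=4536 → min 4536.
Length 4: M1..M4: k=1: 0+4536+31·4·28=8008; k=2: 1736+10584+31·14·28=24472; k=3: 4860+0+31·27·28=28296 → min 8008.
Optimal parenthesization: (M1·((M2·M3)·M4)) with cost 8008.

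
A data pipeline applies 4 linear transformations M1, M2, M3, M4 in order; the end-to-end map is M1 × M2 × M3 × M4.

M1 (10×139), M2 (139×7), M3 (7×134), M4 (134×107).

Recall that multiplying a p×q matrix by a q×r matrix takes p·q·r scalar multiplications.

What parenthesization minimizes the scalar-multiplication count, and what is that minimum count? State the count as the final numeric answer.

117586

Adjacent pairs: M1M2 = 10·139·7 = 9730; M2M3 = 139·7·134 = 130382; M3M4 = 7·134·107 = 100366.
Length 3: M1..M3: k=1: 0+130382+10·139·134=316642; k=2: 9730+0+10·7·134=19110 → min 19110 | M2..M4: k=2: 0+100366+139·7·107=204477; k=3: 130382+0+139·134·107=2123364 → min 204477.
Length 4: M1..M4: k=1: 0+204477+10·139·107=353207; k=2: 9730+100366+10·7·107=117586; k=3: 19110+0+10·134·107=162490 → min 117586.
Optimal parenthesization: ((M1 × M2) × (M3 × M4)) with cost 117586.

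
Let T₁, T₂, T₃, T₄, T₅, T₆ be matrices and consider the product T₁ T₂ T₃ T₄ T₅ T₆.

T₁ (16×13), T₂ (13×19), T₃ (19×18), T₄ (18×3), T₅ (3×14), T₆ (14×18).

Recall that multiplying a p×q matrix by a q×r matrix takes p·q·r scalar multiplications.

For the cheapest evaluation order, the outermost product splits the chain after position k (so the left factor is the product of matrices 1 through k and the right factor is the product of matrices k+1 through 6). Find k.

4

Adjacent pairs: T₁T₂ = 16·13·19 = 3952; T₂T₃ = 13·19·18 = 4446; T₃T₄ = 19·18·3 = 1026; T₄T₅ = 18·3·14 = 756; T₅T₆ = 3·14·18 = 756.
Length 3: T₁..T₃: k=1: 0+4446+16·13·18=8190; k=2: 3952+0+16·19·18=9424 → min 8190 | T₂..T₄: k=2: 0+1026+13·19·3=1767; k=3: 4446+0+13·18·3=5148 → min 1767 | T₃..T₅: k=3: 0+756+19·18·14=5544; k=4: 1026+0+19·3·14=1824 → min 1824 | T₄..T₆: k=4: 0+756+18·3·18=1728; k=5: 756+0+18·14·18=5292 → min 1728.
Length 4: T₁..T₄: k=1: 0+1767+16·13·3=2391; k=2: 3952+1026+16·19·3=5890; k=3: 8190+0+16·18·3=9054 → min 2391 | T₂..T₅: k=2: 0+1824+13·19·14=5282; k=3: 4446+756+13·18·14=8478; k=4: 1767+0+13·3·14=2313 → min 2313 | T₃..T₆: k=3: 0+1728+19·18·18=7884; k=4: 1026+756+19·3·18=2808; k=5: 1824+0+19·14·18=6612 → min 2808.
Length 5: T₁..T₅: k=1: 0+2313+16·13·14=5225; k=2: 3952+1824+16·19·14=10032; k=3: 8190+756+16·18·14=12978; k=4: 2391+0+16·3·14=3063 → min 3063 | T₂..T₆: k=2: 0+2808+13·19·18=7254; k=3: 4446+1728+13·18·18=10386; k=4: 1767+756+13·3·18=3225; k=5: 2313+0+13·14·18=5589 → min 3225.
Top-level splits: k=1: (T₁..T₁)·(T₂..T₆) → 0+3225+16·13·18 = 6969; k=2: (T₁..T₂)·(T₃..T₆) → 3952+2808+16·19·18 = 12232; k=3: (T₁..T₃)·(T₄..T₆) → 8190+1728+16·18·18 = 15102; k=4: (T₁..T₄)·(T₅..T₆) → 2391+756+16·3·18 = 4011; k=5: (T₁..T₅)·(T₆..T₆) → 3063+0+16·14·18 = 7095.
Best split is after T₄, i.e. k = 4.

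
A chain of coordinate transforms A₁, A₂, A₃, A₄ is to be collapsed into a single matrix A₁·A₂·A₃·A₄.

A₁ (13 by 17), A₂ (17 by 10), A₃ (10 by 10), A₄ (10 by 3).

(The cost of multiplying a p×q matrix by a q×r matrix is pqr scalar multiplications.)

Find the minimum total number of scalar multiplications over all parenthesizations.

1473

Adjacent pairs: A₁A₂ = 13·17·10 = 2210; A₂A₃ = 17·10·10 = 1700; A₃A₄ = 10·10·3 = 300.
Length 3: A₁..A₃: k=1: 0+1700+13·17·10=3910; k=2: 2210+0+13·10·10=3510 → min 3510 | A₂..A₄: k=2: 0+300+17·10·3=810; k=3: 1700+0+17·10·3=2210 → min 810.
Length 4: A₁..A₄: k=1: 0+810+13·17·3=1473; k=2: 2210+300+13·10·3=2900; k=3: 3510+0+13·10·3=3900 → min 1473.
Optimal order: (A₁·(A₂·(A₃·A₄))) with cost 1473.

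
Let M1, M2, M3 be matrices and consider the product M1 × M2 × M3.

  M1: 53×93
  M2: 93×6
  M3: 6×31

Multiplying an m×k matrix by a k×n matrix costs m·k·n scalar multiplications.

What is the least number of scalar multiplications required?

39432

Order (M1 × (M2 × M3)): (M2 × M3): 93×6 by 6×31 → 93×31, cost 93·6·31 = 17298; (M1 × (M2 × M3)): 53×93 by 93×31 → 53×31, cost 53·93·31 = 152799; cumulative 170097. Total 170097.
Order ((M1 × M2) × M3): (M1 × M2): 53×93 by 93×6 → 53×6, cost 53·93·6 = 29574; ((M1 × M2) × M3): 53×6 by 6×31 → 53×31, cost 53·6·31 = 9858; cumulative 39432. Total 39432.
Minimum: 39432.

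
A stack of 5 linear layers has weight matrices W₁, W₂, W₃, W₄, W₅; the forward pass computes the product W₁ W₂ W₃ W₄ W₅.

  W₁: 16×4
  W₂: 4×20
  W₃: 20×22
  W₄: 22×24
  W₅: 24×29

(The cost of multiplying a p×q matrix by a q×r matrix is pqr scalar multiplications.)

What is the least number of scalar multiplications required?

8512

Adjacent pairs: W₁W₂ = 16·4·20 = 1280; W₂W₃ = 4·20·22 = 1760; W₃W₄ = 20·22·24 = 10560; W₄W₅ = 22·24·29 = 15312.
Length 3: W₁..W₃: k=1: 0+1760+16·4·22=3168; k=2: 1280+0+16·20·22=8320 → min 3168 | W₂..W₄: k=2: 0+10560+4·20·24=12480; k=3: 1760+0+4·22·24=3872 → min 3872 | W₃..W₅: k=3: 0+15312+20·22·29=28072; k=4: 10560+0+20·24·29=24480 → min 24480.
Length 4: W₁..W₄: k=1: 0+3872+16·4·24=5408; k=2: 1280+10560+16·20·24=19520; k=3: 3168+0+16·22·24=11616 → min 5408 | W₂..W₅: k=2: 0+24480+4·20·29=26800; k=3: 1760+15312+4·22·29=19624; k=4: 3872+0+4·24·29=6656 → min 6656.
Length 5: W₁..W₅: k=1: 0+6656+16·4·29=8512; k=2: 1280+24480+16·20·29=35040; k=3: 3168+15312+16·22·29=28688; k=4: 5408+0+16·24·29=16544 → min 8512.
Optimal order: (W₁ (((W₂ W₃) W₄) W₅)) with cost 8512.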